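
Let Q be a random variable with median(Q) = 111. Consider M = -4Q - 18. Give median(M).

A linear map preserves order up to sign, so median(M) = a·median(Q) + b = (-4)·111 + (-18) = -462.

median(M) = -462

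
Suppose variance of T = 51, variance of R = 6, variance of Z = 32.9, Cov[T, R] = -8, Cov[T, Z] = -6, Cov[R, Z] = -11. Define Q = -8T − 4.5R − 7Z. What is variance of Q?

variance of Q = 3056.6

variance of Q = a²·variance of T + b²·variance of R + c²·variance of Z + 2ab·Cov[T, R] + 2ac·Cov[T, Z] + 2bc·Cov[R, Z], with a = -8, b = -4.5, c = -7.
= 3264 + 121.5 + 1612.1 + (-576) + (-672) + (-693)
= 3056.6.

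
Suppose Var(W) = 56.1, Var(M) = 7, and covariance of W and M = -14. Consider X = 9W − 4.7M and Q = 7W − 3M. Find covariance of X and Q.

covariance of X and Q = 4471.6

By bilinearity, covariance of X and Q = ac·Var(W) + bd·Var(M) + (ad+bc)·covariance of W and M, with a=9, b=-4.7, c=7, d=-3.
ac·Var(W) = 9·7·56.1 = 3534.3
bd·Var(M) = (-4.7)·(-3)·7 = 98.7
(ad+bc)·covariance of W and M = (-59.9)·(-14) = 838.6
covariance of X and Q = 3534.3 + 98.7 + 838.6 = 4471.6.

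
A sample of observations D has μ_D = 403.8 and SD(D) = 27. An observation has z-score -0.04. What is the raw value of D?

D = μ_D + z·SD(D) = 403.8 + (-0.04)·27 = 402.72.

D = 402.72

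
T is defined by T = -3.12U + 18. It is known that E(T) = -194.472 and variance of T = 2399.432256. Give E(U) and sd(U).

E(U) = 68.1, sd(U) = 15.7

From T = -3.12U + 18: E(T) = a·E(U) + b, so E(U) = (E(T) − b)/a = (-194.472 − 18)/(-3.12) = 68.1.
sd(T) = √2399.432256 = 48.984.
sd(T) = |a|·sd(U), so sd(U) = 48.984/|-3.12| = 15.7.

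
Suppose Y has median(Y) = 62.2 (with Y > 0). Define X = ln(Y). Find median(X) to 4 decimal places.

median(X) = 4.1304

ln(Y) is monotone on this domain, so median(X) = ln(62.2) ≈ 4.1304.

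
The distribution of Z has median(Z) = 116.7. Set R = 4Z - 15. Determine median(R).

median(R) = 451.8

A linear map preserves order up to sign, so median(R) = a·median(Z) + b = 4·116.7 + (-15) = 451.8.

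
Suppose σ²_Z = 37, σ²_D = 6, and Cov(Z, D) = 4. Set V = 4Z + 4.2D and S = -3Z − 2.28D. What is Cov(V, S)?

By bilinearity, Cov(V, S) = ac·σ²_Z + bd·σ²_D + (ad+bc)·Cov(Z, D), with a=4, b=4.2, c=-3, d=-2.28.
ac·σ²_Z = 4·(-3)·37 = -444
bd·σ²_D = 4.2·(-2.28)·6 = -57.456
(ad+bc)·Cov(Z, D) = (-21.72)·4 = -86.88
Cov(V, S) = -444 + (-57.456) + (-86.88) = -588.336.

Cov(V, S) = -588.336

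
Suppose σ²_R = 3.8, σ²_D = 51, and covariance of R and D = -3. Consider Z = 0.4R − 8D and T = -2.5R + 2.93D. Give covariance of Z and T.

covariance of Z and T = -1262.756

By bilinearity, covariance of Z and T = ac·σ²_R + bd·σ²_D + (ad+bc)·covariance of R and D, with a=0.4, b=-8, c=-2.5, d=2.93.
ac·σ²_R = 0.4·(-2.5)·3.8 = -3.8
bd·σ²_D = (-8)·2.93·51 = -1195.44
(ad+bc)·covariance of R and D = (21.172)·(-3) = -63.516
covariance of Z and T = -3.8 + (-1195.44) + (-63.516) = -1262.756.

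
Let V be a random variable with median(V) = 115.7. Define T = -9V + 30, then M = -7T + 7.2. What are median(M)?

median(M) = 7086.3

median(T) = (-9)·115.7 + 30 = -1011.3.
median(M) = (-7)·(-1011.3) + 7.2 = 7086.3.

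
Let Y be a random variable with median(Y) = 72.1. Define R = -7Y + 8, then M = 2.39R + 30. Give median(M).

median(M) = -1157.113

median(R) = (-7)·72.1 + 8 = -496.7.
median(M) = 2.39·(-496.7) + 30 = -1157.113.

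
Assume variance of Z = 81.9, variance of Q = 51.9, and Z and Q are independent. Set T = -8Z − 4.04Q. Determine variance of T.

variance of T = 6088.69104

variance of T = a²·variance of Z + b²·variance of Q + 2ab·Cov[Z, Q] with a = -8, b = -4.04.
Independence gives Cov[Z, Q] = 0.
= (-8)²·81.9 + (-4.04)²·51.9 + 2·(-8)·(-4.04)·0
= 5241.6 + 847.09104 + 0 = 6088.69104.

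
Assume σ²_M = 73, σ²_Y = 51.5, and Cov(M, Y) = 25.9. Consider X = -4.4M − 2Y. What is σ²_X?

σ²_X = a²·σ²_M + b²·σ²_Y + 2ab·Cov(M, Y) with a = -4.4, b = -2.
= (-4.4)²·73 + (-2)²·51.5 + 2·(-4.4)·(-2)·25.9
= 1413.28 + 206 + 455.84 = 2075.12.

σ²_X = 2075.12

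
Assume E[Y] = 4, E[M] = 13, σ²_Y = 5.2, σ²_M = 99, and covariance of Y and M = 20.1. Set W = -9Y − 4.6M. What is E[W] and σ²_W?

E[W] = (-9)·E[Y] + (-4.6)·E[M] = (-9)·4 + (-4.6)·13 = -95.8.
σ²_W = a²·σ²_Y + b²·σ²_M + 2ab·covariance of Y and M with a = -9, b = -4.6.
= (-9)²·5.2 + (-4.6)²·99 + 2·(-9)·(-4.6)·20.1
= 421.2 + 2094.84 + 1664.28 = 4180.32.

E[W] = -95.8, σ²_W = 4180.32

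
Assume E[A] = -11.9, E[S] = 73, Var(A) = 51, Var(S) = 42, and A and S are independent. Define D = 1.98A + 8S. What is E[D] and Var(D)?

E[D] = 560.438, Var(D) = 2887.9404

E[D] = 1.98·E[A] + 8·E[S] = 1.98·(-11.9) + 8·73 = 560.438.
Var(D) = a²·Var(A) + b²·Var(S) + 2ab·covariance of A and S with a = 1.98, b = 8.
Independence gives covariance of A and S = 0.
= 1.98²·51 + 8²·42 + 2·1.98·8·0
= 199.9404 + 2688 + 0 = 2887.9404.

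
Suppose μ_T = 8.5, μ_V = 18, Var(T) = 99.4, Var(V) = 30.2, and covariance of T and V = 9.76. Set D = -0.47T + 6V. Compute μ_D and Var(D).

μ_D = 104.005, Var(D) = 1054.11106

μ_D = (-0.47)·μ_T + 6·μ_V = (-0.47)·8.5 + 6·18 = 104.005.
Var(D) = a²·Var(T) + b²·Var(V) + 2ab·covariance of T and V with a = -0.47, b = 6.
= (-0.47)²·99.4 + 6²·30.2 + 2·(-0.47)·6·9.76
= 21.95746 + 1087.2 + (-55.0464) = 1054.11106.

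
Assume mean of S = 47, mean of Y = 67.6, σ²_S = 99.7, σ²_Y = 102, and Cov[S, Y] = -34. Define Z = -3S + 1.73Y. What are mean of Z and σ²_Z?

mean of Z = -24.052, σ²_Z = 1555.4958

mean of Z = (-3)·mean of S + 1.73·mean of Y = (-3)·47 + 1.73·67.6 = -24.052.
σ²_Z = a²·σ²_S + b²·σ²_Y + 2ab·Cov[S, Y] with a = -3, b = 1.73.
= (-3)²·99.7 + 1.73²·102 + 2·(-3)·1.73·(-34)
= 897.3 + 305.2758 + 352.92 = 1555.4958.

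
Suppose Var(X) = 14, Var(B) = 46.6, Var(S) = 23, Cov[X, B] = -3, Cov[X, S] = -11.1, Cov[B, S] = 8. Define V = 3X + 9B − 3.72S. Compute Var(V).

Var(V) = 3768.9552

Var(V) = a²·Var(X) + b²·Var(B) + c²·Var(S) + 2ab·Cov[X, B] + 2ac·Cov[X, S] + 2bc·Cov[B, S], with a = 3, b = 9, c = -3.72.
= 126 + 3774.6 + 318.2832 + (-162) + 247.752 + (-535.68)
= 3768.9552.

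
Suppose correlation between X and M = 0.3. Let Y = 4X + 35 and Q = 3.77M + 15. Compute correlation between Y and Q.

correlation between Y and Q = 0.3

Linear rescalings preserve correlation up to sign; here the slopes 4 and 3.77 have the same sign, so correlation between Y and Q = correlation between X and M = 0.3.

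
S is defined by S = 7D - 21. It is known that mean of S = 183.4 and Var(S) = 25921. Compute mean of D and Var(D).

From S = 7D - 21: mean of S = a·mean of D + b, so mean of D = (mean of S − b)/a = (183.4 − (-21))/7 = 29.2.
Var(S) = a²·Var(D), so Var(D) = 25921/7² = 529.

mean of D = 29.2, Var(D) = 529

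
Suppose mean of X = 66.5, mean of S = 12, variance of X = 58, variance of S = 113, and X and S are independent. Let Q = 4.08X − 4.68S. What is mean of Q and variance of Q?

mean of Q = 4.08·mean of X + (-4.68)·mean of S = 4.08·66.5 + (-4.68)·12 = 215.16.
variance of Q = a²·variance of X + b²·variance of S + 2ab·covariance of X and S with a = 4.08, b = -4.68.
Independence gives covariance of X and S = 0.
= 4.08²·58 + (-4.68)²·113 + 2·4.08·(-4.68)·0
= 965.4912 + 2474.9712 + 0 = 3440.4624.

mean of Q = 215.16, variance of Q = 3440.4624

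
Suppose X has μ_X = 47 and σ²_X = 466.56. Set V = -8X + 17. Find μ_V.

V = -8X + 17 is linear with a = -8, b = 17.
μ_V = a·μ_X + b = (-8)·47 + 17 = -359.

μ_V = -359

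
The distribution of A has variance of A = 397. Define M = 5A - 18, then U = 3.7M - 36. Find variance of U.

variance of U = 135873.25

variance of M = 5²·397 = 9925.
variance of U = 3.7²·9925 = 135873.25.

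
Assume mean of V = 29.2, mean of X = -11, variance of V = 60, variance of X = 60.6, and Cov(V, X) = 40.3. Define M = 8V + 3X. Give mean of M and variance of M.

mean of M = 200.6, variance of M = 6319.8

mean of M = 8·mean of V + 3·mean of X = 8·29.2 + 3·(-11) = 200.6.
variance of M = a²·variance of V + b²·variance of X + 2ab·Cov(V, X) with a = 8, b = 3.
= 8²·60 + 3²·60.6 + 2·8·3·40.3
= 3840 + 545.4 + 1934.4 = 6319.8.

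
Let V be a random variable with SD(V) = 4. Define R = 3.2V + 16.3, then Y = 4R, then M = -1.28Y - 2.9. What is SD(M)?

SD(M) = 65.536

SD(R) = |3.2|·4 = 12.8.
SD(Y) = |4|·12.8 = 51.2.
SD(M) = |-1.28|·51.2 = 65.536.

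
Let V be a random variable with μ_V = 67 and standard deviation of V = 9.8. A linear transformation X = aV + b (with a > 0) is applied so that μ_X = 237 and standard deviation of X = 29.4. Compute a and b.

a = 3, b = 36

standard deviation of X = a·standard deviation of V (a > 0), so a = 29.4/9.8 = 3.
μ_X = a·μ_V + b, so b = 237 − 3·67 = 36.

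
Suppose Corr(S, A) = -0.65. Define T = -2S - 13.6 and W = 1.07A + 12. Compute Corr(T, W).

Linear rescalings preserve |correlation|; the slopes -2 and 1.07 have opposite signs, so the correlation flips sign: Corr(T, W) = −Corr(S, A) = 0.65.

Corr(T, W) = 0.65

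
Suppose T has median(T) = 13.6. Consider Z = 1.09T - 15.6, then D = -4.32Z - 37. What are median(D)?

median(Z) = 1.09·13.6 + (-15.6) = -0.776.
median(D) = (-4.32)·(-0.776) + (-37) = -33.64768.

median(D) = -33.64768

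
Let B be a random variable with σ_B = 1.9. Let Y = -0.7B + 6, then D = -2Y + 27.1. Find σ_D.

σ_D = 2.66

σ_Y = |-0.7|·1.9 = 1.33.
σ_D = |-2|·1.33 = 2.66.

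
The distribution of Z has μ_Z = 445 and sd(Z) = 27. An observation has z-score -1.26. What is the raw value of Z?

Z = 410.98

Z = μ_Z + z·sd(Z) = 445 + (-1.26)·27 = 410.98.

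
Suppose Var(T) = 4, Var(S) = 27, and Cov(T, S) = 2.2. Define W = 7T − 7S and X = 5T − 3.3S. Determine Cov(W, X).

By bilinearity, Cov(W, X) = ac·Var(T) + bd·Var(S) + (ad+bc)·Cov(T, S), with a=7, b=-7, c=5, d=-3.3.
ac·Var(T) = 7·5·4 = 140
bd·Var(S) = (-7)·(-3.3)·27 = 623.7
(ad+bc)·Cov(T, S) = (-58.1)·2.2 = -127.82
Cov(W, X) = 140 + 623.7 + (-127.82) = 635.88.

Cov(W, X) = 635.88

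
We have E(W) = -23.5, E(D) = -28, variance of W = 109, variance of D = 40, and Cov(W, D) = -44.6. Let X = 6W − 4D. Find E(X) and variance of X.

E(X) = 6·E(W) + (-4)·E(D) = 6·(-23.5) + (-4)·(-28) = -29.
variance of X = a²·variance of W + b²·variance of D + 2ab·Cov(W, D) with a = 6, b = -4.
= 6²·109 + (-4)²·40 + 2·6·(-4)·(-44.6)
= 3924 + 640 + 2140.8 = 6704.8.

E(X) = -29, variance of X = 6704.8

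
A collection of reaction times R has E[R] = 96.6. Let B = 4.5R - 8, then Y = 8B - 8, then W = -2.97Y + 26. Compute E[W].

E[B] = 4.5·96.6 + (-8) = 426.7.
E[Y] = 8·426.7 + (-8) = 3405.6.
E[W] = (-2.97)·3405.6 + 26 = -10088.632.

E[W] = -10088.632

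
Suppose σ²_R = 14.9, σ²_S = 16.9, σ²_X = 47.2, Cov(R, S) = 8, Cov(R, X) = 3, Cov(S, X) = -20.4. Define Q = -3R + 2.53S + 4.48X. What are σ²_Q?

σ²_Q = 525.07457

σ²_Q = a²·σ²_R + b²·σ²_S + c²·σ²_X + 2ab·Cov(R, S) + 2ac·Cov(R, X) + 2bc·Cov(S, X), with a = -3, b = 2.53, c = 4.48.
= 134.1 + 108.17521 + 947.32288 + (-121.44) + (-80.64) + (-462.44352)
= 525.07457.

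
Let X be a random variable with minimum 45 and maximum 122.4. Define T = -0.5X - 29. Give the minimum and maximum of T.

a = -0.5 < 0, so order reverses: min(T) = a·max(X)+b = (-0.5)·122.4 + (-29) = -90.2; max(T) = a·min(X)+b = (-0.5)·45 + (-29) = -51.5.

min(T) = -90.2, max(T) = -51.5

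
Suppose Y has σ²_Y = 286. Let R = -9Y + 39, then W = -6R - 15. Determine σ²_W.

σ²_W = 833976

σ²_R = (-9)²·286 = 23166.
σ²_W = (-6)²·23166 = 833976.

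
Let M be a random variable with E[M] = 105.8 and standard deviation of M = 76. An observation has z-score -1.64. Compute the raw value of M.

M = E[M] + z·standard deviation of M = 105.8 + (-1.64)·76 = -18.84.

M = -18.84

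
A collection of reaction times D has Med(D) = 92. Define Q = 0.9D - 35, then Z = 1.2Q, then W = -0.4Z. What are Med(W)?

Med(W) = -22.944

Med(Q) = 0.9·92 + (-35) = 47.8.
Med(Z) = 1.2·47.8 = 57.36.
Med(W) = (-0.4)·57.36 = -22.944.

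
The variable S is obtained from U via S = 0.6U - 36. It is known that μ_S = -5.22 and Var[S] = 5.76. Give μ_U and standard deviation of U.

From S = 0.6U - 36: μ_S = a·μ_U + b, so μ_U = (μ_S − b)/a = (-5.22 − (-36))/0.6 = 51.3.
standard deviation of S = √5.76 = 2.4.
standard deviation of S = |a|·standard deviation of U, so standard deviation of U = 2.4/|0.6| = 4.

μ_U = 51.3, standard deviation of U = 4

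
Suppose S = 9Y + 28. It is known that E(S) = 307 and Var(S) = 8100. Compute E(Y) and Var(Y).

From S = 9Y + 28: E(S) = a·E(Y) + b, so E(Y) = (E(S) − b)/a = (307 − 28)/9 = 31.
Var(S) = a²·Var(Y), so Var(Y) = 8100/9² = 100.

E(Y) = 31, Var(Y) = 100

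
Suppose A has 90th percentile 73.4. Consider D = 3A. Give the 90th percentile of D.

90th percentile of D = 220.2

Since a = 3 > 0 the transformation is increasing, so the 90th percentile of D = a·(P_{90} of A) + b = 3·73.4 = 220.2.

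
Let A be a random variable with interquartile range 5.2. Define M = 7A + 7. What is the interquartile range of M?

IQR(M) = 36.4

Under M = aA + b, IQR(M) = |a|·IQR(A) = |7|·5.2 = 36.4 (shifts cancel; spread scales by |a|).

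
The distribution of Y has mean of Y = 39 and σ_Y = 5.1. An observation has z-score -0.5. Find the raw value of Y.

Y = mean of Y + z·σ_Y = 39 + (-0.5)·5.1 = 36.45.

Y = 36.45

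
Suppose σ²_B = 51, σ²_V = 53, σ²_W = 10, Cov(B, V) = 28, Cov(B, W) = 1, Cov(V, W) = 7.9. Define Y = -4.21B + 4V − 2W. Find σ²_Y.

σ²_Y = a²·σ²_B + b²·σ²_V + c²·σ²_W + 2ab·Cov(B, V) + 2ac·Cov(B, W) + 2bc·Cov(V, W), with a = -4.21, b = 4, c = -2.
= 903.9291 + 848 + 40 + (-943.04) + 16.84 + (-126.4)
= 739.3291.

σ²_Y = 739.3291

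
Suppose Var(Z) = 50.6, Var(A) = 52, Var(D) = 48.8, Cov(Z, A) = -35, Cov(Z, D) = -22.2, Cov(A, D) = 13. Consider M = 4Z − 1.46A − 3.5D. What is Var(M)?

Var(M) = a²·Var(Z) + b²·Var(A) + c²·Var(D) + 2ab·Cov(Z, A) + 2ac·Cov(Z, D) + 2bc·Cov(A, D), with a = 4, b = -1.46, c = -3.5.
= 809.6 + 110.8432 + 597.8 + 408.8 + 621.6 + 132.86
= 2681.5032.

Var(M) = 2681.5032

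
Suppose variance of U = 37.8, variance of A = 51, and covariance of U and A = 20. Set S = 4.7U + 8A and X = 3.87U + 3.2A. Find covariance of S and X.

By bilinearity, covariance of S and X = ac·variance of U + bd·variance of A + (ad+bc)·covariance of U and A, with a=4.7, b=8, c=3.87, d=3.2.
ac·variance of U = 4.7·3.87·37.8 = 687.5442
bd·variance of A = 8·3.2·51 = 1305.6
(ad+bc)·covariance of U and A = (46)·20 = 920
covariance of S and X = 687.5442 + 1305.6 + 920 = 2913.1442.

covariance of S and X = 2913.1442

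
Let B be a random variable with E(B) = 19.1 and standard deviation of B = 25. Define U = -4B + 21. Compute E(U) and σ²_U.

E(U) = -55.4, σ²_U = 10000

U = -4B + 21 is linear with a = -4, b = 21.
E(U) = a·E(B) + b = (-4)·19.1 + 21 = -55.4.
σ²_B = 25² = 625.
σ²_U = a²·σ²_B = (-4)²·625 = 10000 (the additive constant 21 does not affect variance).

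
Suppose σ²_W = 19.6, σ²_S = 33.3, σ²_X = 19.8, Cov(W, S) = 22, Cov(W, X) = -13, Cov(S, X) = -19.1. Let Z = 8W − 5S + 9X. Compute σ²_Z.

σ²_Z = a²·σ²_W + b²·σ²_S + c²·σ²_X + 2ab·Cov(W, S) + 2ac·Cov(W, X) + 2bc·Cov(S, X), with a = 8, b = -5, c = 9.
= 1254.4 + 832.5 + 1603.8 + (-1760) + (-1872) + 1719
= 1777.7.

σ²_Z = 1777.7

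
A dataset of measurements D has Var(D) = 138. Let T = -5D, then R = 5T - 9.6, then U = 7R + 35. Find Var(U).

Var(U) = 4226250

Var(T) = (-5)²·138 = 3450.
Var(R) = 5²·3450 = 86250.
Var(U) = 7²·86250 = 4226250.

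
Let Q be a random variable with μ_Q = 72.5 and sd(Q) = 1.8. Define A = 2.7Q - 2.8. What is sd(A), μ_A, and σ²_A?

A = 2.7Q - 2.8 is linear with a = 2.7, b = -2.8.
sd(A) = |a|·sd(Q) = |2.7|·1.8 = 4.86.
μ_A = a·μ_Q + b = 2.7·72.5 + (-2.8) = 192.95.
σ²_Q = 1.8² = 3.24.
σ²_A = a²·σ²_Q = 2.7²·3.24 = 23.6196 (the additive constant -2.8 does not affect variance).

sd(A) = 4.86, μ_A = 192.95, σ²_A = 23.6196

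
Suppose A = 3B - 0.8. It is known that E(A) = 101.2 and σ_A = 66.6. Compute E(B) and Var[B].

From A = 3B - 0.8: E(A) = a·E(B) + b, so E(B) = (E(A) − b)/a = (101.2 − (-0.8))/3 = 34.
Var[A] = 66.6² = 4435.56.
Var[A] = a²·Var[B], so Var[B] = 4435.56/3² = 492.84.

E(B) = 34, Var[B] = 492.84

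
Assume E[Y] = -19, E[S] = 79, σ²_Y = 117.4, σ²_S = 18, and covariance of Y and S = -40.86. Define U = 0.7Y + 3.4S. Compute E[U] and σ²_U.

E[U] = 0.7·E[Y] + 3.4·E[S] = 0.7·(-19) + 3.4·79 = 255.3.
σ²_U = a²·σ²_Y + b²·σ²_S + 2ab·covariance of Y and S with a = 0.7, b = 3.4.
= 0.7²·117.4 + 3.4²·18 + 2·0.7·3.4·(-40.86)
= 57.526 + 208.08 + (-194.4936) = 71.1124.

E[U] = 255.3, σ²_U = 71.1124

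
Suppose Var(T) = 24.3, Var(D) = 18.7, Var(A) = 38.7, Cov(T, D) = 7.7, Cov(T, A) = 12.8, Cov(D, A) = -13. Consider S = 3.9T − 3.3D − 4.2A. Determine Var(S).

Var(S) = a²·Var(T) + b²·Var(D) + c²·Var(A) + 2ab·Cov(T, D) + 2ac·Cov(T, A) + 2bc·Cov(D, A), with a = 3.9, b = -3.3, c = -4.2.
= 369.603 + 203.643 + 682.668 + (-198.198) + (-419.328) + (-360.36)
= 278.028.

Var(S) = 278.028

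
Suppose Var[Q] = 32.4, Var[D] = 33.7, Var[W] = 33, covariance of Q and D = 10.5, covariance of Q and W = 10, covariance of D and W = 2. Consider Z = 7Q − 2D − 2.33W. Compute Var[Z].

Var[Z] = 1299.9937

Var[Z] = a²·Var[Q] + b²·Var[D] + c²·Var[W] + 2ab·covariance of Q and D + 2ac·covariance of Q and W + 2bc·covariance of D and W, with a = 7, b = -2, c = -2.33.
= 1587.6 + 134.8 + 179.1537 + (-294) + (-326.2) + 18.64
= 1299.9937.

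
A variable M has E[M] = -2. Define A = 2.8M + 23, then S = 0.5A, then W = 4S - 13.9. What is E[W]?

E[W] = 20.9

E[A] = 2.8·(-2) + 23 = 17.4.
E[S] = 0.5·17.4 = 8.7.
E[W] = 4·8.7 + (-13.9) = 20.9.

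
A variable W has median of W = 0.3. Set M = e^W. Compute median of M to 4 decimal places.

e^W is monotone on this domain, so median of M = exp(0.3) ≈ 1.3499.

median of M = 1.3499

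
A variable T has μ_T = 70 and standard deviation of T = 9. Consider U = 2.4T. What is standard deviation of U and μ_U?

U = 2.4T is linear with a = 2.4, b = 0.
standard deviation of U = |a|·standard deviation of T = |2.4|·9 = 21.6.
μ_U = a·μ_T + b = 2.4·70 = 168.

standard deviation of U = 21.6, μ_U = 168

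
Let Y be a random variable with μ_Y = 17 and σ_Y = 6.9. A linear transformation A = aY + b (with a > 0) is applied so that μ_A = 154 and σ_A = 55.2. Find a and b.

σ_A = a·σ_Y (a > 0), so a = 55.2/6.9 = 8.
μ_A = a·μ_Y + b, so b = 154 − 8·17 = 18.

a = 8, b = 18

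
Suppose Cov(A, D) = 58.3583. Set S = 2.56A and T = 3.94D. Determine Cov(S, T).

Cov(S, T) = 588.62515712

Cov(S, T) = a·c·Cov(A, D) = 2.56·3.94·58.3583 = 588.62515712. Additive constants drop out.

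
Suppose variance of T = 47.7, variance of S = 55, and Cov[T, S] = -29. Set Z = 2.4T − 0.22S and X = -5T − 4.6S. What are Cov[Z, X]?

Cov[Z, X] = -228.48

By bilinearity, Cov[Z, X] = ac·variance of T + bd·variance of S + (ad+bc)·Cov[T, S], with a=2.4, b=-0.22, c=-5, d=-4.6.
ac·variance of T = 2.4·(-5)·47.7 = -572.4
bd·variance of S = (-0.22)·(-4.6)·55 = 55.66
(ad+bc)·Cov[T, S] = (-9.94)·(-29) = 288.26
Cov[Z, X] = -572.4 + 55.66 + 288.26 = -228.48.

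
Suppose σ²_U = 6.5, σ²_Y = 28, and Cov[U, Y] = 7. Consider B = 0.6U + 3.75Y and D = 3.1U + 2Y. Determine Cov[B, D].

By bilinearity, Cov[B, D] = ac·σ²_U + bd·σ²_Y + (ad+bc)·Cov[U, Y], with a=0.6, b=3.75, c=3.1, d=2.
ac·σ²_U = 0.6·3.1·6.5 = 12.09
bd·σ²_Y = 3.75·2·28 = 210
(ad+bc)·Cov[U, Y] = (12.825)·7 = 89.775
Cov[B, D] = 12.09 + 210 + 89.775 = 311.865.

Cov[B, D] = 311.865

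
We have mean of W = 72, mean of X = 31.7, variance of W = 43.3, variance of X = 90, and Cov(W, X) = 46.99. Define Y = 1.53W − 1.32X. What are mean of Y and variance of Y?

mean of Y = 68.316, variance of Y = 68.374962

mean of Y = 1.53·mean of W + (-1.32)·mean of X = 1.53·72 + (-1.32)·31.7 = 68.316.
variance of Y = a²·variance of W + b²·variance of X + 2ab·Cov(W, X) with a = 1.53, b = -1.32.
= 1.53²·43.3 + (-1.32)²·90 + 2·1.53·(-1.32)·46.99
= 101.36097 + 156.816 + (-189.802008) = 68.374962.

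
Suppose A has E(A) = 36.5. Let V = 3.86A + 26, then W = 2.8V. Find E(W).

E(V) = 3.86·36.5 + 26 = 166.89.
E(W) = 2.8·166.89 = 467.292.

E(W) = 467.292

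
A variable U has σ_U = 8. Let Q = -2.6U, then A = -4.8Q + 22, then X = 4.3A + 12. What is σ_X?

σ_X = 429.312

σ_Q = |-2.6|·8 = 20.8.
σ_A = |-4.8|·20.8 = 99.84.
σ_X = |4.3|·99.84 = 429.312.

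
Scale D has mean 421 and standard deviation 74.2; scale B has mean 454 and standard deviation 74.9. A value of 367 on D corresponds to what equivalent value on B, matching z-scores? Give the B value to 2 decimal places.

z = (367 − 421)/74.2 ≈ -0.7278.
B = 454 + z·74.9 = 454 + (367 − 421)·74.9/74.2 ≈ 399.49.

B = 399.49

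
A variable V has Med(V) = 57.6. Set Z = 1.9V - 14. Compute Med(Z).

A linear map preserves order up to sign, so Med(Z) = a·Med(V) + b = 1.9·57.6 + (-14) = 95.44.

Med(Z) = 95.44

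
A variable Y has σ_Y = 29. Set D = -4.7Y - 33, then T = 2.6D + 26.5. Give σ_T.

σ_D = |-4.7|·29 = 136.3.
σ_T = |2.6|·136.3 = 354.38.

σ_T = 354.38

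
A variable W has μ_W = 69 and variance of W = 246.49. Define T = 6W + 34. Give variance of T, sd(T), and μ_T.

T = 6W + 34 is linear with a = 6, b = 34.
variance of T = a²·variance of W = 6²·246.49 = 8873.64 (the additive constant 34 does not affect variance).
sd(W) = √246.49 = 15.7.
sd(T) = |a|·sd(W) = |6|·15.7 = 94.2.
μ_T = a·μ_W + b = 6·69 + 34 = 448.

variance of T = 8873.64, sd(T) = 94.2, μ_T = 448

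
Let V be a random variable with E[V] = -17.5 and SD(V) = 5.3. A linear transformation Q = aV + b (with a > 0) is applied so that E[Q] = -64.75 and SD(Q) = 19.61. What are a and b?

SD(Q) = a·SD(V) (a > 0), so a = 19.61/5.3 = 3.7.
E[Q] = a·E[V] + b, so b = -64.75 − 3.7·(-17.5) = 0.

a = 3.7, b = 0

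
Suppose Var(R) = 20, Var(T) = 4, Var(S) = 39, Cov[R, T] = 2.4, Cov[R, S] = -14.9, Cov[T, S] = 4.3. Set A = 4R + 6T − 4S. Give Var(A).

Var(A) = a²·Var(R) + b²·Var(T) + c²·Var(S) + 2ab·Cov[R, T] + 2ac·Cov[R, S] + 2bc·Cov[T, S], with a = 4, b = 6, c = -4.
= 320 + 144 + 624 + 115.2 + 476.8 + (-206.4)
= 1473.6.

Var(A) = 1473.6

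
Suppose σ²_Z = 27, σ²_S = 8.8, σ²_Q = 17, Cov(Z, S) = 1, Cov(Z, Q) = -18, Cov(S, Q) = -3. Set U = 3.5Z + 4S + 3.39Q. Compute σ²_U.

σ²_U = a²·σ²_Z + b²·σ²_S + c²·σ²_Q + 2ab·Cov(Z, S) + 2ac·Cov(Z, Q) + 2bc·Cov(S, Q), with a = 3.5, b = 4, c = 3.39.
= 330.75 + 140.8 + 195.3657 + 28 + (-427.14) + (-81.36)
= 186.4157.

σ²_U = 186.4157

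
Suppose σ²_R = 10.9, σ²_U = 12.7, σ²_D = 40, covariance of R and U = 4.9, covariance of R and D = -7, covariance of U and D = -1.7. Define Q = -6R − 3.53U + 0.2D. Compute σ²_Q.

σ²_Q = a²·σ²_R + b²·σ²_U + c²·σ²_D + 2ab·covariance of R and U + 2ac·covariance of R and D + 2bc·covariance of U and D, with a = -6, b = -3.53, c = 0.2.
= 392.4 + 158.25343 + 1.6 + 207.564 + 16.8 + 2.4004
= 779.01783.

σ²_Q = 779.01783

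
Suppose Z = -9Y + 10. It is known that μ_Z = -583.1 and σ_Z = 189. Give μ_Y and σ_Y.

μ_Y = 65.9, σ_Y = 21

From Z = -9Y + 10: μ_Z = a·μ_Y + b, so μ_Y = (μ_Z − b)/a = (-583.1 − 10)/(-9) = 65.9.
σ_Z = |a|·σ_Y, so σ_Y = 189/|-9| = 21.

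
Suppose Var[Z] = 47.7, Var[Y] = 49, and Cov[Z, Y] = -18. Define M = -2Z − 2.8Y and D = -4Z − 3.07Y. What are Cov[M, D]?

Cov[M, D] = 490.684

By bilinearity, Cov[M, D] = ac·Var[Z] + bd·Var[Y] + (ad+bc)·Cov[Z, Y], with a=-2, b=-2.8, c=-4, d=-3.07.
ac·Var[Z] = (-2)·(-4)·47.7 = 381.6
bd·Var[Y] = (-2.8)·(-3.07)·49 = 421.204
(ad+bc)·Cov[Z, Y] = (17.34)·(-18) = -312.12
Cov[M, D] = 381.6 + 421.204 + (-312.12) = 490.684.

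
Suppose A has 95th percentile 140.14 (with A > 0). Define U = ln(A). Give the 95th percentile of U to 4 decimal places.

ln(A) is increasing, so P_{95}(U) = g(P_{95}(A)) ≈ 4.9426.

95th percentile of U = 4.9426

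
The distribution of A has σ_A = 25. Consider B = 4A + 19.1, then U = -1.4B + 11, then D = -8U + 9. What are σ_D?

σ_B = |4|·25 = 100.
σ_U = |-1.4|·100 = 140.
σ_D = |-8|·140 = 1120.

σ_D = 1120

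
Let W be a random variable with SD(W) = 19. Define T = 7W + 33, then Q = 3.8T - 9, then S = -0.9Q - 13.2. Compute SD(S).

SD(S) = 454.86

SD(T) = |7|·19 = 133.
SD(Q) = |3.8|·133 = 505.4.
SD(S) = |-0.9|·505.4 = 454.86.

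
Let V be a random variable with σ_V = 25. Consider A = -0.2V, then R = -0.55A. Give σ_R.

σ_A = |-0.2|·25 = 5.
σ_R = |-0.55|·5 = 2.75.

σ_R = 2.75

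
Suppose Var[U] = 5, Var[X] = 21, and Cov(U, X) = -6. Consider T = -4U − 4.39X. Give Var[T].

Var[T] = 273.9941

Var[T] = a²·Var[U] + b²·Var[X] + 2ab·Cov(U, X) with a = -4, b = -4.39.
= (-4)²·5 + (-4.39)²·21 + 2·(-4)·(-4.39)·(-6)
= 80 + 404.7141 + (-210.72) = 273.9941.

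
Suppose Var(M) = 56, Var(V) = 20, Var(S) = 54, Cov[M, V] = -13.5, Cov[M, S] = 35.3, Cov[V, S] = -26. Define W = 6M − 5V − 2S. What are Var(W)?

Var(W) = 2174.8

Var(W) = a²·Var(M) + b²·Var(V) + c²·Var(S) + 2ab·Cov[M, V] + 2ac·Cov[M, S] + 2bc·Cov[V, S], with a = 6, b = -5, c = -2.
= 2016 + 500 + 216 + 810 + (-847.2) + (-520)
= 2174.8.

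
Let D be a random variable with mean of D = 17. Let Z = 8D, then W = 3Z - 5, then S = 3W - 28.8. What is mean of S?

mean of Z = 8·17 = 136.
mean of W = 3·136 + (-5) = 403.
mean of S = 3·403 + (-28.8) = 1180.2.

mean of S = 1180.2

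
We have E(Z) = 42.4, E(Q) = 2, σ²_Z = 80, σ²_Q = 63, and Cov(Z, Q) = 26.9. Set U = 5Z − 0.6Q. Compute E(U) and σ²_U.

E(U) = 210.8, σ²_U = 1861.28

E(U) = 5·E(Z) + (-0.6)·E(Q) = 5·42.4 + (-0.6)·2 = 210.8.
σ²_U = a²·σ²_Z + b²·σ²_Q + 2ab·Cov(Z, Q) with a = 5, b = -0.6.
= 5²·80 + (-0.6)²·63 + 2·5·(-0.6)·26.9
= 2000 + 22.68 + (-161.4) = 1861.28.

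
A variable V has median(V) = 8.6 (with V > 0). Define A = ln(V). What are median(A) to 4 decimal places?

ln(V) is monotone on this domain, so median(A) = ln(8.6) ≈ 2.1518.

median(A) = 2.1518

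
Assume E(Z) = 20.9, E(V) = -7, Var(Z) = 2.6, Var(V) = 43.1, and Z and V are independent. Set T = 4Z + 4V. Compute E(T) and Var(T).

E(T) = 55.6, Var(T) = 731.2

E(T) = 4·E(Z) + 4·E(V) = 4·20.9 + 4·(-7) = 55.6.
Var(T) = a²·Var(Z) + b²·Var(V) + 2ab·Cov[Z, V] with a = 4, b = 4.
Independence gives Cov[Z, V] = 0.
= 4²·2.6 + 4²·43.1 + 2·4·4·0
= 41.6 + 689.6 + 0 = 731.2.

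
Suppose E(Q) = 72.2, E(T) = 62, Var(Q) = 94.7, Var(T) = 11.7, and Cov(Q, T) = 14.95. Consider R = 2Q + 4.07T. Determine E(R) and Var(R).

E(R) = 2·E(Q) + 4.07·E(T) = 2·72.2 + 4.07·62 = 396.74.
Var(R) = a²·Var(Q) + b²·Var(T) + 2ab·Cov(Q, T) with a = 2, b = 4.07.
= 2²·94.7 + 4.07²·11.7 + 2·2·4.07·14.95
= 378.8 + 193.80933 + 243.386 = 815.99533.

E(R) = 396.74, Var(R) = 815.99533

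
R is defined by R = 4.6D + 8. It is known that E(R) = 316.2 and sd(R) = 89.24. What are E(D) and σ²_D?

From R = 4.6D + 8: E(R) = a·E(D) + b, so E(D) = (E(R) − b)/a = (316.2 − 8)/4.6 = 67.
σ²_R = 89.24² = 7963.7776.
σ²_R = a²·σ²_D, so σ²_D = 7963.7776/4.6² = 376.36.

E(D) = 67, σ²_D = 376.36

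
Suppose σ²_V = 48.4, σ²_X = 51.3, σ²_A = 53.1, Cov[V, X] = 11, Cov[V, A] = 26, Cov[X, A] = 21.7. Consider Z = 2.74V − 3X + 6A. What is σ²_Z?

σ²_Z = a²·σ²_V + b²·σ²_X + c²·σ²_A + 2ab·Cov[V, X] + 2ac·Cov[V, A] + 2bc·Cov[X, A], with a = 2.74, b = -3, c = 6.
= 363.36784 + 461.7 + 1911.6 + (-180.84) + 854.88 + (-781.2)
= 2629.50784.

σ²_Z = 2629.50784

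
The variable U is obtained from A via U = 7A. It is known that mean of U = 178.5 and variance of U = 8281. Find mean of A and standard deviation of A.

mean of A = 25.5, standard deviation of A = 13

From U = 7A: mean of U = a·mean of A + b, so mean of A = (mean of U − b)/a = (178.5 − 0)/7 = 25.5.
standard deviation of U = √8281 = 91.
standard deviation of U = |a|·standard deviation of A, so standard deviation of A = 91/|7| = 13.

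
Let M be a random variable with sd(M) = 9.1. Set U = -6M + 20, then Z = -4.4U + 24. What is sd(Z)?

sd(U) = |-6|·9.1 = 54.6.
sd(Z) = |-4.4|·54.6 = 240.24.

sd(Z) = 240.24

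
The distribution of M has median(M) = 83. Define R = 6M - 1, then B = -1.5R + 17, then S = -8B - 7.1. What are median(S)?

median(R) = 6·83 + (-1) = 497.
median(B) = (-1.5)·497 + 17 = -728.5.
median(S) = (-8)·(-728.5) + (-7.1) = 5820.9.

median(S) = 5820.9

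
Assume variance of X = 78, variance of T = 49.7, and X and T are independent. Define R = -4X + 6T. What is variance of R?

variance of R = 3037.2

variance of R = a²·variance of X + b²·variance of T + 2ab·covariance of X and T with a = -4, b = 6.
Independence gives covariance of X and T = 0.
= (-4)²·78 + 6²·49.7 + 2·(-4)·6·0
= 1248 + 1789.2 + 0 = 3037.2.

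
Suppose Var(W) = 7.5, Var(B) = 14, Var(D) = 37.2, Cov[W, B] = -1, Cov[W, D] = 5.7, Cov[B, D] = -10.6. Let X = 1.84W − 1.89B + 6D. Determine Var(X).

Var(X) = 1787.8206

Var(X) = a²·Var(W) + b²·Var(B) + c²·Var(D) + 2ab·Cov[W, B] + 2ac·Cov[W, D] + 2bc·Cov[B, D], with a = 1.84, b = -1.89, c = 6.
= 25.392 + 50.0094 + 1339.2 + 6.9552 + 125.856 + 240.408
= 1787.8206.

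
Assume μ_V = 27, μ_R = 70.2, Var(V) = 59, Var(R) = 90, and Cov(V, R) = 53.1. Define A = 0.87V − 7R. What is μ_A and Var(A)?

μ_A = -467.91, Var(A) = 3807.8991

μ_A = 0.87·μ_V + (-7)·μ_R = 0.87·27 + (-7)·70.2 = -467.91.
Var(A) = a²·Var(V) + b²·Var(R) + 2ab·Cov(V, R) with a = 0.87, b = -7.
= 0.87²·59 + (-7)²·90 + 2·0.87·(-7)·53.1
= 44.6571 + 4410 + (-646.758) = 3807.8991.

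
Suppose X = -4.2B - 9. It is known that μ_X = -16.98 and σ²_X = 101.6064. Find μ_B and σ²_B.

From X = -4.2B - 9: μ_X = a·μ_B + b, so μ_B = (μ_X − b)/a = (-16.98 − (-9))/(-4.2) = 1.9.
σ²_X = a²·σ²_B, so σ²_B = 101.6064/(-4.2)² = 5.76.

μ_B = 1.9, σ²_B = 5.76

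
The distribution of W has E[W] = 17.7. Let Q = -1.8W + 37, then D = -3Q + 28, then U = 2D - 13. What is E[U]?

E[Q] = (-1.8)·17.7 + 37 = 5.14.
E[D] = (-3)·5.14 + 28 = 12.58.
E[U] = 2·12.58 + (-13) = 12.16.

E[U] = 12.16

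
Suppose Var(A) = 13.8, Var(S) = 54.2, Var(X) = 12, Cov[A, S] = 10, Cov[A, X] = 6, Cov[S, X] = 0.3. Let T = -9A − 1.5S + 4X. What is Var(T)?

Var(T) = a²·Var(A) + b²·Var(S) + c²·Var(X) + 2ab·Cov[A, S] + 2ac·Cov[A, X] + 2bc·Cov[S, X], with a = -9, b = -1.5, c = 4.
= 1117.8 + 121.95 + 192 + 270 + (-432) + (-3.6)
= 1266.15.

Var(T) = 1266.15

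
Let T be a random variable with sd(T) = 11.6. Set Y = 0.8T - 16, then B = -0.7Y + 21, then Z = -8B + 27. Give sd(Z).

sd(Y) = |0.8|·11.6 = 9.28.
sd(B) = |-0.7|·9.28 = 6.496.
sd(Z) = |-8|·6.496 = 51.968.

sd(Z) = 51.968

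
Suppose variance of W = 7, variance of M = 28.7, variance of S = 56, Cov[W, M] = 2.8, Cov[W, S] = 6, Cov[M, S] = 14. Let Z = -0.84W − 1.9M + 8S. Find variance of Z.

variance of Z = a²·variance of W + b²·variance of M + c²·variance of S + 2ab·Cov[W, M] + 2ac·Cov[W, S] + 2bc·Cov[M, S], with a = -0.84, b = -1.9, c = 8.
= 4.9392 + 103.607 + 3584 + 8.9376 + (-80.64) + (-425.6)
= 3195.2438.

variance of Z = 3195.2438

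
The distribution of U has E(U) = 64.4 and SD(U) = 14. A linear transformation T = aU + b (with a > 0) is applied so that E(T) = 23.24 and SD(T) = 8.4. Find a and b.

a = 0.6, b = -15.4

SD(T) = a·SD(U) (a > 0), so a = 8.4/14 = 0.6.
E(T) = a·E(U) + b, so b = 23.24 − 0.6·64.4 = -15.4.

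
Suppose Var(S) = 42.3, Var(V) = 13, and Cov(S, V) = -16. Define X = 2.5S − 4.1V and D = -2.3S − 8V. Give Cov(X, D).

By bilinearity, Cov(X, D) = ac·Var(S) + bd·Var(V) + (ad+bc)·Cov(S, V), with a=2.5, b=-4.1, c=-2.3, d=-8.
ac·Var(S) = 2.5·(-2.3)·42.3 = -243.225
bd·Var(V) = (-4.1)·(-8)·13 = 426.4
(ad+bc)·Cov(S, V) = (-10.57)·(-16) = 169.12
Cov(X, D) = -243.225 + 426.4 + 169.12 = 352.295.

Cov(X, D) = 352.295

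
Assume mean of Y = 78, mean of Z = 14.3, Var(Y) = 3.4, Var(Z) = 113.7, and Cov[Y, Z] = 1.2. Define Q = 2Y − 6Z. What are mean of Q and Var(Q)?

mean of Q = 2·mean of Y + (-6)·mean of Z = 2·78 + (-6)·14.3 = 70.2.
Var(Q) = a²·Var(Y) + b²·Var(Z) + 2ab·Cov[Y, Z] with a = 2, b = -6.
= 2²·3.4 + (-6)²·113.7 + 2·2·(-6)·1.2
= 13.6 + 4093.2 + (-28.8) = 4078.

mean of Q = 70.2, Var(Q) = 4078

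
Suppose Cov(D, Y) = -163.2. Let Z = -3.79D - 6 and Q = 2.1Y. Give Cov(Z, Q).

Cov(Z, Q) = a·c·Cov(D, Y) = (-3.79)·2.1·(-163.2) = 1298.9088. Additive constants drop out.

Cov(Z, Q) = 1298.9088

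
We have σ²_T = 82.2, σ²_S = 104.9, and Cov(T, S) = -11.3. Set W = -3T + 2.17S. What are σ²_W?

σ²_W = 1380.88961

σ²_W = a²·σ²_T + b²·σ²_S + 2ab·Cov(T, S) with a = -3, b = 2.17.
= (-3)²·82.2 + 2.17²·104.9 + 2·(-3)·2.17·(-11.3)
= 739.8 + 493.96361 + 147.126 = 1380.88961.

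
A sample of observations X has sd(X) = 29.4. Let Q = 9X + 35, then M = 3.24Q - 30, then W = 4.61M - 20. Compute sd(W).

sd(W) = 3952.17144

sd(Q) = |9|·29.4 = 264.6.
sd(M) = |3.24|·264.6 = 857.304.
sd(W) = |4.61|·857.304 = 3952.17144.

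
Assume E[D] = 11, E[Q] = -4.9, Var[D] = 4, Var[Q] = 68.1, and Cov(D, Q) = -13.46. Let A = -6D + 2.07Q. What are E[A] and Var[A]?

E[A] = (-6)·E[D] + 2.07·E[Q] = (-6)·11 + 2.07·(-4.9) = -76.143.
Var[A] = a²·Var[D] + b²·Var[Q] + 2ab·Cov(D, Q) with a = -6, b = 2.07.
= (-6)²·4 + 2.07²·68.1 + 2·(-6)·2.07·(-13.46)
= 144 + 291.80169 + 334.3464 = 770.14809.

E[A] = -76.143, Var[A] = 770.14809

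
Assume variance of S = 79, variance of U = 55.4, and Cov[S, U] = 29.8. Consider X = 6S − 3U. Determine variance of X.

variance of X = 2269.8

variance of X = a²·variance of S + b²·variance of U + 2ab·Cov[S, U] with a = 6, b = -3.
= 6²·79 + (-3)²·55.4 + 2·6·(-3)·29.8
= 2844 + 498.6 + (-1072.8) = 2269.8.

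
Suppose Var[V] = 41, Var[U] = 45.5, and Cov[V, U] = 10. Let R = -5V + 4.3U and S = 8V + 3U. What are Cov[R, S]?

Cov[R, S] = -859.05

By bilinearity, Cov[R, S] = ac·Var[V] + bd·Var[U] + (ad+bc)·Cov[V, U], with a=-5, b=4.3, c=8, d=3.
ac·Var[V] = (-5)·8·41 = -1640
bd·Var[U] = 4.3·3·45.5 = 586.95
(ad+bc)·Cov[V, U] = (19.4)·10 = 194
Cov[R, S] = -1640 + 586.95 + 194 = -859.05.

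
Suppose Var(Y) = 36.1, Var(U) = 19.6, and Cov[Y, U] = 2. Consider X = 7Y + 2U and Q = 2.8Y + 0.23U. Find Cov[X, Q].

Cov[X, Q] = 730.996

By bilinearity, Cov[X, Q] = ac·Var(Y) + bd·Var(U) + (ad+bc)·Cov[Y, U], with a=7, b=2, c=2.8, d=0.23.
ac·Var(Y) = 7·2.8·36.1 = 707.56
bd·Var(U) = 2·0.23·19.6 = 9.016
(ad+bc)·Cov[Y, U] = (7.21)·2 = 14.42
Cov[X, Q] = 707.56 + 9.016 + 14.42 = 730.996.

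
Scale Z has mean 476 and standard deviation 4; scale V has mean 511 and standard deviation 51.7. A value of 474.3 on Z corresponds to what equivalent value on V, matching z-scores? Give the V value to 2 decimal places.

z = (474.3 − 476)/4 = -0.425.
V = 511 + z·51.7 = 511 + (474.3 − 476)·51.7/4 ≈ 489.03.

V = 489.03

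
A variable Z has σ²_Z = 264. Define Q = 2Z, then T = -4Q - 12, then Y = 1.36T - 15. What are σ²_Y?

σ²_Y = 31250.8416

σ²_Q = 2²·264 = 1056.
σ²_T = (-4)²·1056 = 16896.
σ²_Y = 1.36²·16896 = 31250.8416.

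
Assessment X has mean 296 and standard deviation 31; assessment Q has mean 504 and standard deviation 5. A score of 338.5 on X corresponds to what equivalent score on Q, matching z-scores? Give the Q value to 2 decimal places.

Q = 510.85

z = (338.5 − 296)/31 ≈ 1.371.
Q = 504 + z·5 = 504 + (338.5 − 296)·5/31 ≈ 510.85.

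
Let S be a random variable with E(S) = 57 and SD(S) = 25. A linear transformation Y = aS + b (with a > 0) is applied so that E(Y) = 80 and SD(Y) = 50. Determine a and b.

a = 2, b = -34

SD(Y) = a·SD(S) (a > 0), so a = 50/25 = 2.
E(Y) = a·E(S) + b, so b = 80 − 2·57 = -34.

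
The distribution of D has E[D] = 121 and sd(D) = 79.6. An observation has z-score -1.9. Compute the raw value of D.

D = E[D] + z·sd(D) = 121 + (-1.9)·79.6 = -30.24.

D = -30.24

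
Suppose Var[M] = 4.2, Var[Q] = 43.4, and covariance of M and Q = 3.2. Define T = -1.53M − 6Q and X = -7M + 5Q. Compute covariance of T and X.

By bilinearity, covariance of T and X = ac·Var[M] + bd·Var[Q] + (ad+bc)·covariance of M and Q, with a=-1.53, b=-6, c=-7, d=5.
ac·Var[M] = (-1.53)·(-7)·4.2 = 44.982
bd·Var[Q] = (-6)·5·43.4 = -1302
(ad+bc)·covariance of M and Q = (34.35)·3.2 = 109.92
covariance of T and X = 44.982 + (-1302) + 109.92 = -1147.098.

covariance of T and X = -1147.098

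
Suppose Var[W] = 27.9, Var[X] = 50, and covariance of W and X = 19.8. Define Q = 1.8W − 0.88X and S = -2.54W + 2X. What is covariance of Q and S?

By bilinearity, covariance of Q and S = ac·Var[W] + bd·Var[X] + (ad+bc)·covariance of W and X, with a=1.8, b=-0.88, c=-2.54, d=2.
ac·Var[W] = 1.8·(-2.54)·27.9 = -127.5588
bd·Var[X] = (-0.88)·2·50 = -88
(ad+bc)·covariance of W and X = (5.8352)·19.8 = 115.53696
covariance of Q and S = -127.5588 + (-88) + 115.53696 = -100.02184.

covariance of Q and S = -100.02184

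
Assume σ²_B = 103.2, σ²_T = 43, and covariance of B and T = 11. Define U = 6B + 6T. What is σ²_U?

σ²_U = 6055.2

σ²_U = a²·σ²_B + b²·σ²_T + 2ab·covariance of B and T with a = 6, b = 6.
= 6²·103.2 + 6²·43 + 2·6·6·11
= 3715.2 + 1548 + 792 = 6055.2.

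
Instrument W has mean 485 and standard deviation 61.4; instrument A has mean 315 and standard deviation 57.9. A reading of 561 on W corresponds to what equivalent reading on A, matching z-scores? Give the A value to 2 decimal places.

z = (561 − 485)/61.4 ≈ 1.2378.
A = 315 + z·57.9 = 315 + (561 − 485)·57.9/61.4 ≈ 386.67.

A = 386.67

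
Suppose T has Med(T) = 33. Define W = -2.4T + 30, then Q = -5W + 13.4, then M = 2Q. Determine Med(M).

Med(W) = (-2.4)·33 + 30 = -49.2.
Med(Q) = (-5)·(-49.2) + 13.4 = 259.4.
Med(M) = 2·259.4 = 518.8.

Med(M) = 518.8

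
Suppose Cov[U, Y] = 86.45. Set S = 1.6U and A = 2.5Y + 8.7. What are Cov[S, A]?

Cov[S, A] = a·c·Cov[U, Y] = 1.6·2.5·86.45 = 345.8. Additive constants drop out.

Cov[S, A] = 345.8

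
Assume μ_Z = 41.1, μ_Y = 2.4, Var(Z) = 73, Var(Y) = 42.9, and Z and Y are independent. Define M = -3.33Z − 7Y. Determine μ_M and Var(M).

μ_M = (-3.33)·μ_Z + (-7)·μ_Y = (-3.33)·41.1 + (-7)·2.4 = -153.663.
Var(M) = a²·Var(Z) + b²·Var(Y) + 2ab·Cov[Z, Y] with a = -3.33, b = -7.
Independence gives Cov[Z, Y] = 0.
= (-3.33)²·73 + (-7)²·42.9 + 2·(-3.33)·(-7)·0
= 809.4897 + 2102.1 + 0 = 2911.5897.

μ_M = -153.663, Var(M) = 2911.5897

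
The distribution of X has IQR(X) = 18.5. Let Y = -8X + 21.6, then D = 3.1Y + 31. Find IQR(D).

IQR(Y) = |-8|·18.5 = 148.
IQR(D) = |3.1|·148 = 458.8.

IQR(D) = 458.8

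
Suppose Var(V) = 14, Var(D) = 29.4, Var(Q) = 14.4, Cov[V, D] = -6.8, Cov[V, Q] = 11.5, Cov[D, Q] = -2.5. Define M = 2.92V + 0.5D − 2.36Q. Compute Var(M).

Var(M) = a²·Var(V) + b²·Var(D) + c²·Var(Q) + 2ab·Cov[V, D] + 2ac·Cov[V, Q] + 2bc·Cov[D, Q], with a = 2.92, b = 0.5, c = -2.36.
= 119.3696 + 7.35 + 80.20224 + (-19.856) + (-158.4976) + 5.9
= 34.46824.

Var(M) = 34.46824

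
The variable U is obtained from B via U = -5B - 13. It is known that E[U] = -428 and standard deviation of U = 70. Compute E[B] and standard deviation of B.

From U = -5B - 13: E[U] = a·E[B] + b, so E[B] = (E[U] − b)/a = (-428 − (-13))/(-5) = 83.
standard deviation of U = |a|·standard deviation of B, so standard deviation of B = 70/|-5| = 14.

E[B] = 83, standard deviation of B = 14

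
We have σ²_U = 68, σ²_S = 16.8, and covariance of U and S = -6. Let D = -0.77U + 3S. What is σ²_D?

σ²_D = a²·σ²_U + b²·σ²_S + 2ab·covariance of U and S with a = -0.77, b = 3.
= (-0.77)²·68 + 3²·16.8 + 2·(-0.77)·3·(-6)
= 40.3172 + 151.2 + 27.72 = 219.2372.

σ²_D = 219.2372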